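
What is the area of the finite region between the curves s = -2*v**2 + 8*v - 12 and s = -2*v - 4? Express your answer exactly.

9

Both boundary curves give s as a function of v, so integrate with respect to v. Setting them equal: -2*v**2 + 10*v - 8 = 0, i.e. -2*(v - 4)*(v - 1) = 0, so they meet at v = 1, 4.
For v in [1, 4], s = -2*v**2 + 8*v - 12 is on the right; area = ∫[1,4] (-2*v**2 + 10*v - 8) dv = 9.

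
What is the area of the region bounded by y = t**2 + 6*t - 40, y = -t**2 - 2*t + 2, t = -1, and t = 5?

The difference (t**2 + 6*t - 40) - (-t**2 - 2*t + 2) = 2*t**2 + 8*t - 42 changes sign at t = 3 inside [-1, 5], so split the integral there.
∫[-1,3] (2*t**2 + 8*t - 42) dt = -352/3; the area of that piece is 352/3.
∫[3,5] (2*t**2 + 8*t - 42) dt = 136/3.
Total area = 352/3 + 136/3 = 488/3.

488/3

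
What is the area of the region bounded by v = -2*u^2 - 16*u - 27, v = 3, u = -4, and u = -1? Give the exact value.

44/3

The difference (-2*u^2 - 16*u - 27) - (3) = -2*u^2 - 16*u - 30 changes sign at u = -3 inside [-4, -1], so split the integral there.
∫[-4,-3] (-2*u^2 - 16*u - 30) du = 4/3.
∫[-3,-1] (-2*u^2 - 16*u - 30) du = -40/3; the area of that piece is 40/3.
Total area = 4/3 + 40/3 = 44/3.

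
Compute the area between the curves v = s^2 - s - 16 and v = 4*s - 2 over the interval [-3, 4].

The difference (s^2 - s - 16) - (4*s - 2) = s^2 - 5*s - 14 changes sign at s = -2 inside [-3, 4], so split the integral there.
∫[-3,-2] (s^2 - 5*s - 14) ds = 29/6.
∫[-2,4] (s^2 - 5*s - 14) ds = -90; the area of that piece is 90.
Total area = 29/6 + 90 = 569/6.

569/6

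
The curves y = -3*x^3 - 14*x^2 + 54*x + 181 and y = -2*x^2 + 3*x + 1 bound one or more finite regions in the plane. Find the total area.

3901/4

Set the curves equal: -3*x^3 - 14*x^2 + 54*x + 181 = -2*x^2 + 3*x + 1, so -3*x^3 - 12*x^2 + 51*x + 180 = 0, which factors as -3*(x - 4)*(x + 3)*(x + 5) = 0. The curves meet at x = -5, -3, 4.
On [-5, -3], y = -2*x^2 + 3*x + 1 is on top; that piece has area ∫[-5,-3] (-(-3*x^3 - 12*x^2 + 51*x + 180)) dx = 32.
On [-3, 4], y = -3*x^3 - 14*x^2 + 54*x + 181 is on top; that piece has area ∫[-3,4] (-3*x^3 - 12*x^2 + 51*x + 180) dx = 3773/4.
Total enclosed area = 32 + 3773/4 = 3901/4.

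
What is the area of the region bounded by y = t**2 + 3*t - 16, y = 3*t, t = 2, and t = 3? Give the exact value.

On [2, 3], (t**2 + 3*t - 16) - (3*t) = t**2 - 16 is ≤ 0 throughout, so the area is a single integral of |t**2 - 16|.
∫[2,3] (t**2 - 16) dt = -29/3; the area of that piece is 29/3.

29/3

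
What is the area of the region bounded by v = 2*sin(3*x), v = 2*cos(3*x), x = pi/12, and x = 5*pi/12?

4*sqrt(2)/3

On [pi/12, 5*pi/12], (2*sin(3*x)) - (2*cos(3*x)) = 2*sin(3*x) - 2*cos(3*x) is ≥ 0 throughout, so the area is a single integral of |2*sin(3*x) - 2*cos(3*x)|.
∫[pi/12,5*pi/12] (2*sin(3*x) - 2*cos(3*x)) dx = 4*sqrt(2)/3.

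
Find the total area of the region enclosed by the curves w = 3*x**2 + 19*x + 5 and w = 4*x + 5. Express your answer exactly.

125/2

Set the curves equal: 3*x**2 + 19*x + 5 = 4*x + 5, so 3*x**2 + 15*x = 0, which factors as 3*x*(x + 5) = 0. The curves meet at x = -5, 0.
On [-5, 0], w = 4*x + 5 is on top; that piece has area ∫[-5,0] (-(3*x**2 + 15*x)) dx = 125/2.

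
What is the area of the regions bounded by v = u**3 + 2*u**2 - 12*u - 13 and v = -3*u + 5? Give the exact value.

443/6

Set the curves equal: u**3 + 2*u**2 - 12*u - 13 = -3*u + 5, so u**3 + 2*u**2 - 9*u - 18 = 0, which factors as (u - 3)*(u + 2)*(u + 3) = 0. The curves meet at u = -3, -2, 3.
On [-3, -2], v = u**3 + 2*u**2 - 12*u - 13 is on top; that piece has area ∫[-3,-2] (u**3 + 2*u**2 - 9*u - 18) du = 11/12.
On [-2, 3], v = -3*u + 5 is on top; that piece has area ∫[-2,3] (-(u**3 + 2*u**2 - 9*u - 18)) du = 875/12.
Total enclosed area = 11/12 + 875/12 = 443/6.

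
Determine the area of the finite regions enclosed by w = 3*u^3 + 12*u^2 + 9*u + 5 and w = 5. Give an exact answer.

37/4

Set the curves equal: 3*u^3 + 12*u^2 + 9*u + 5 = 5, so 3*u^3 + 12*u^2 + 9*u = 0, which factors as 3*u*(u + 1)*(u + 3) = 0. The curves meet at u = -3, -1, 0.
On [-3, -1], w = 3*u^3 + 12*u^2 + 9*u + 5 is on top; that piece has area ∫[-3,-1] (3*u^3 + 12*u^2 + 9*u) du = 8.
On [-1, 0], w = 5 is on top; that piece has area ∫[-1,0] (-(3*u^3 + 12*u^2 + 9*u)) du = 5/4.
Total enclosed area = 8 + 5/4 = 37/4.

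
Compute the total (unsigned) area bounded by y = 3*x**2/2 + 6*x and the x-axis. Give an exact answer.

The curve meets the x-axis where 3*x**2/2 + 6*x = 0, i.e. 3*x*(x + 4)/2 = 0, at x = -4, 0.
On [-4, 0] the curve lies below the axis; ∫[-4,0] (3*x**2/2 + 6*x) dx = -16, giving area 16.

16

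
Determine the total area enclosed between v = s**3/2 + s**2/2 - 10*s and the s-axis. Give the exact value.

2521/24

The curve meets the s-axis where s**3/2 + s**2/2 - 10*s = 0, i.e. s*(s - 4)*(s + 5)/2 = 0, at s = -5, 0, 4.
On [-5, 0] the curve lies above the axis; ∫[-5,0] (s**3/2 + s**2/2 - 10*s) ds = 1625/24, giving area 1625/24.
On [0, 4] the curve lies below the axis; ∫[0,4] (s**3/2 + s**2/2 - 10*s) ds = -112/3, giving area 112/3.
Total area = 1625/24 + 112/3 = 2521/24.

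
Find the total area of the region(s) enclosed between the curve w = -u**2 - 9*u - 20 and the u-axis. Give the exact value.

1/6

The curve meets the u-axis where -u**2 - 9*u - 20 = 0, i.e. -(u + 4)*(u + 5) = 0, at u = -5, -4.
On [-5, -4] the curve lies above the axis; ∫[-5,-4] (-u**2 - 9*u - 20) du = 1/6, giving area 1/6.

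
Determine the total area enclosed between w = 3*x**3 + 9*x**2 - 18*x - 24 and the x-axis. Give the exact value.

The curve meets the x-axis where 3*x**3 + 9*x**2 - 18*x - 24 = 0, i.e. 3*(x - 2)*(x + 1)*(x + 4) = 0, at x = -4, -1, 2.
On [-4, -1] the curve lies above the axis; ∫[-4,-1] (3*x**3 + 9*x**2 - 18*x - 24) dx = 243/4, giving area 243/4.
On [-1, 2] the curve lies below the axis; ∫[-1,2] (3*x**3 + 9*x**2 - 18*x - 24) dx = -243/4, giving area 243/4.
Total area = 243/4 + 243/4 = 243/2.

243/2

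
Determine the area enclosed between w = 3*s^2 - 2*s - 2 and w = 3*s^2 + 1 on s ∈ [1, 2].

On [1, 2], (3*s^2 - 2*s - 2) - (3*s^2 + 1) = -2*s - 3 is ≤ 0 throughout, so the area is a single integral of |-2*s - 3|.
∫[1,2] (-2*s - 3) ds = -6; the area of that piece is 6.

6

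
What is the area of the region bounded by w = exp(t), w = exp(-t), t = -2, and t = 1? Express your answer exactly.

The difference (exp(t)) - (exp(-t)) = exp(t) - exp(-t) changes sign at t = 0 inside [-2, 1], so split the integral there.
∫[-2,0] (exp(t) - exp(-t)) dt = -exp(2) - exp(-2) + 2; the area of that piece is -2 + exp(-2) + exp(2).
∫[0,1] (exp(t) - exp(-t)) dt = -2 + exp(-1) + exp(1).
Total area = (-2 + exp(-2) + exp(2)) + (-2 + exp(-1) + exp(1)) = -4 + exp(-2) + exp(-1) + exp(1) + exp(2).

-4 + exp(-2) + exp(-1) + exp(1) + exp(2)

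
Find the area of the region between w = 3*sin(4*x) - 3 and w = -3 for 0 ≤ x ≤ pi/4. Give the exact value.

On [0, pi/4], (3*sin(4*x) - 3) - (-3) = 3*sin(4*x) is ≥ 0 throughout, so the area is a single integral of |3*sin(4*x)|.
∫[0,pi/4] (3*sin(4*x)) dx = 3/2.

3/2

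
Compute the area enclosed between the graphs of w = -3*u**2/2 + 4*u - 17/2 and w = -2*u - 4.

Set the curves equal: -3*u**2/2 + 4*u - 17/2 = -2*u - 4, so -3*u**2/2 + 6*u - 9/2 = 0, which factors as -3*(u - 3)*(u - 1)/2 = 0. The curves meet at u = 1, 3.
On [1, 3], w = -3*u**2/2 + 4*u - 17/2 is on top; that piece has area ∫[1,3] (-3*u**2/2 + 6*u - 9/2) du = 2.

2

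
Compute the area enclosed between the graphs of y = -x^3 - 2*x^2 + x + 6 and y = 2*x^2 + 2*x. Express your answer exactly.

71/6

Set the curves equal: -x^3 - 2*x^2 + x + 6 = 2*x^2 + 2*x, so -x^3 - 4*x^2 - x + 6 = 0, which factors as -(x - 1)*(x + 2)*(x + 3) = 0. The curves meet at x = -3, -2, 1.
On [-3, -2], y = 2*x^2 + 2*x is on top; that piece has area ∫[-3,-2] (-(-x^3 - 4*x^2 - x + 6)) dx = 7/12.
On [-2, 1], y = -x^3 - 2*x^2 + x + 6 is on top; that piece has area ∫[-2,1] (-x^3 - 4*x^2 - x + 6) dx = 45/4.
Total enclosed area = 7/12 + 45/4 = 71/6.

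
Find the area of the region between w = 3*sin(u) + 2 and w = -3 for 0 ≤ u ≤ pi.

6 + 5*pi

On [0, pi], (3*sin(u) + 2) - (-3) = 3*sin(u) + 5 is ≥ 0 throughout, so the area is a single integral of |3*sin(u) + 5|.
∫[0,pi] (3*sin(u) + 5) du = 6 + 5*pi.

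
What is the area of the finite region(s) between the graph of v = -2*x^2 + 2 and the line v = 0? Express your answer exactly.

8/3

The curve meets the x-axis where -2*x^2 + 2 = 0, i.e. -2*(x - 1)*(x + 1) = 0, at x = -1, 1.
On [-1, 1] the curve lies above the axis; ∫[-1,1] (-2*x^2 + 2) dx = 8/3, giving area 8/3.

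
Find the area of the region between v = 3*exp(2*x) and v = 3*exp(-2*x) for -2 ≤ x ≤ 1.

-6 + 3*exp(-4)/2 + 3*exp(-2)/2 + 3*exp(2)/2 + 3*exp(4)/2

The difference (3*exp(2*x)) - (3*exp(-2*x)) = 3*exp(2*x) - 3*exp(-2*x) changes sign at x = 0 inside [-2, 1], so split the integral there.
∫[-2,0] (3*exp(2*x) - 3*exp(-2*x)) dx = -3*exp(4)/2 - 3*exp(-4)/2 + 3; the area of that piece is -3 + 3*exp(-4)/2 + 3*exp(4)/2.
∫[0,1] (3*exp(2*x) - 3*exp(-2*x)) dx = -3 + 3*exp(-2)/2 + 3*exp(2)/2.
Total area = (-3 + 3*exp(-4)/2 + 3*exp(4)/2) + (-3 + 3*exp(-2)/2 + 3*exp(2)/2) = -6 + 3*exp(-4)/2 + 3*exp(-2)/2 + 3*exp(2)/2 + 3*exp(4)/2.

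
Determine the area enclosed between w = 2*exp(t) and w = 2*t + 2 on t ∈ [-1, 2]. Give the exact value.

On [-1, 2], (2*exp(t)) - (2*t + 2) = -2*t + 2*exp(t) - 2 is ≥ 0 throughout, so the area is a single integral of |-2*t + 2*exp(t) - 2|.
∫[-1,2] (-2*t + 2*exp(t) - 2) dt = -9 - 2*exp(-1) + 2*exp(2).

-9 - 2*exp(-1) + 2*exp(2)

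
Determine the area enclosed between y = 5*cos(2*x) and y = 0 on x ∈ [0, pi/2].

The difference (5*cos(2*x)) - (0) = 5*cos(2*x) changes sign at x = pi/4 inside [0, pi/2], so split the integral there.
∫[0,pi/4] (5*cos(2*x)) dx = 5/2.
∫[pi/4,pi/2] (5*cos(2*x)) dx = -5/2; the area of that piece is 5/2.
Total area = 5/2 + 5/2 = 5.

5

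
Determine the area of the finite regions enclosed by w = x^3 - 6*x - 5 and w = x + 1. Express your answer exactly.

131/4

Set the curves equal: x^3 - 6*x - 5 = x + 1, so x^3 - 7*x - 6 = 0, which factors as (x - 3)*(x + 1)*(x + 2) = 0. The curves meet at x = -2, -1, 3.
On [-2, -1], w = x^3 - 6*x - 5 is on top; that piece has area ∫[-2,-1] (x^3 - 7*x - 6) dx = 3/4.
On [-1, 3], w = x + 1 is on top; that piece has area ∫[-1,3] (-(x^3 - 7*x - 6)) dx = 32.
Total enclosed area = 3/4 + 32 = 131/4.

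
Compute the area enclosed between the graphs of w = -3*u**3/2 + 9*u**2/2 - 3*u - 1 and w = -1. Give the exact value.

Set the curves equal: -3*u**3/2 + 9*u**2/2 - 3*u - 1 = -1, so -3*u**3/2 + 9*u**2/2 - 3*u = 0, which factors as -3*u*(u - 2)*(u - 1)/2 = 0. The curves meet at u = 0, 1, 2.
On [0, 1], w = -1 is on top; that piece has area ∫[0,1] (-(-3*u**3/2 + 9*u**2/2 - 3*u)) du = 3/8.
On [1, 2], w = -3*u**3/2 + 9*u**2/2 - 3*u - 1 is on top; that piece has area ∫[1,2] (-3*u**3/2 + 9*u**2/2 - 3*u) du = 3/8.
Total enclosed area = 3/8 + 3/8 = 3/4.

3/4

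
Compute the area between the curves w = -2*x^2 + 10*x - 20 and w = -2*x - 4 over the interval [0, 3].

The difference (-2*x^2 + 10*x - 20) - (-2*x - 4) = -2*x^2 + 12*x - 16 changes sign at x = 2 inside [0, 3], so split the integral there.
∫[0,2] (-2*x^2 + 12*x - 16) dx = -40/3; the area of that piece is 40/3.
∫[2,3] (-2*x^2 + 12*x - 16) dx = 4/3.
Total area = 40/3 + 4/3 = 44/3.

44/3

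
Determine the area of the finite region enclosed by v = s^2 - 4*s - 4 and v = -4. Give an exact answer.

Set the curves equal: s^2 - 4*s - 4 = -4, so s^2 - 4*s = 0, which factors as s*(s - 4) = 0. The curves meet at s = 0, 4.
On [0, 4], v = -4 is on top; that piece has area ∫[0,4] (-(s^2 - 4*s)) ds = 32/3.

32/3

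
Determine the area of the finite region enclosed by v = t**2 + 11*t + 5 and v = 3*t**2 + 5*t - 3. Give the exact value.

Set the curves equal: t**2 + 11*t + 5 = 3*t**2 + 5*t - 3, so -2*t**2 + 6*t + 8 = 0, which factors as -2*(t - 4)*(t + 1) = 0. The curves meet at t = -1, 4.
On [-1, 4], v = t**2 + 11*t + 5 is on top; that piece has area ∫[-1,4] (-2*t**2 + 6*t + 8) dt = 125/3.

125/3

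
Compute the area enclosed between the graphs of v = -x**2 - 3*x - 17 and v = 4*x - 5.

1/6

Set the curves equal: -x**2 - 3*x - 17 = 4*x - 5, so -x**2 - 7*x - 12 = 0, which factors as -(x + 3)*(x + 4) = 0. The curves meet at x = -4, -3.
On [-4, -3], v = -x**2 - 3*x - 17 is on top; that piece has area ∫[-4,-3] (-x**2 - 7*x - 12) dx = 1/6.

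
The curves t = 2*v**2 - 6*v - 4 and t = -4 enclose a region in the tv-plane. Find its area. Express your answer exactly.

9

Both boundary curves give t as a function of v, so integrate with respect to v. Setting them equal: 2*v**2 - 6*v = 0, i.e. 2*v*(v - 3) = 0, so they meet at v = 0, 3.
For v in [0, 3], t = 2*v**2 - 6*v - 4 is on the left; area = ∫[0,3] (-(2*v**2 - 6*v)) dv = 9.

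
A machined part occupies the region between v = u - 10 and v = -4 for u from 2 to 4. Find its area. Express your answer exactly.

On [2, 4], (u - 10) - (-4) = u - 6 is ≤ 0 throughout, so the area is a single integral of |u - 6|.
∫[2,4] (u - 6) du = -6; the area of that piece is 6.

6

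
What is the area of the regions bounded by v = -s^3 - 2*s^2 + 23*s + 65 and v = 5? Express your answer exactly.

Set the curves equal: -s^3 - 2*s^2 + 23*s + 65 = 5, so -s^3 - 2*s^2 + 23*s + 60 = 0, which factors as -(s - 5)*(s + 3)*(s + 4) = 0. The curves meet at s = -4, -3, 5.
On [-4, -3], v = 5 is on top; that piece has area ∫[-4,-3] (-(-s^3 - 2*s^2 + 23*s + 60)) ds = 17/12.
On [-3, 5], v = -s^3 - 2*s^2 + 23*s + 65 is on top; that piece has area ∫[-3,5] (-s^3 - 2*s^2 + 23*s + 60) ds = 1280/3.
Total enclosed area = 17/12 + 1280/3 = 5137/12.

5137/12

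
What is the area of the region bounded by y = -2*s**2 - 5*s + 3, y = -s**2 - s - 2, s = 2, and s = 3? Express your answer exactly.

34/3

On [2, 3], (-2*s**2 - 5*s + 3) - (-s**2 - s - 2) = -s**2 - 4*s + 5 is ≤ 0 throughout, so the area is a single integral of |-s**2 - 4*s + 5|.
∫[2,3] (-s**2 - 4*s + 5) ds = -34/3; the area of that piece is 34/3.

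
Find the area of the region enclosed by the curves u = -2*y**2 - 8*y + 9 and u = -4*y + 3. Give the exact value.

64/3

Both boundary curves give u as a function of y, so integrate with respect to y. Setting them equal: -2*y**2 - 4*y + 6 = 0, i.e. -2*(y - 1)*(y + 3) = 0, so they meet at y = -3, 1.
For y in [-3, 1], u = -2*y**2 - 8*y + 9 is on the right; area = ∫[-3,1] (-2*y**2 - 4*y + 6) dy = 64/3.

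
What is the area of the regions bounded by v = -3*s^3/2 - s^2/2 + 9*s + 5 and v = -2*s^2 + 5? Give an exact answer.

Set the curves equal: -3*s^3/2 - s^2/2 + 9*s + 5 = -2*s^2 + 5, so -3*s^3/2 + 3*s^2/2 + 9*s = 0, which factors as -3*s*(s - 3)*(s + 2)/2 = 0. The curves meet at s = -2, 0, 3.
On [-2, 0], v = -2*s^2 + 5 is on top; that piece has area ∫[-2,0] (-(-3*s^3/2 + 3*s^2/2 + 9*s)) ds = 8.
On [0, 3], v = -3*s^3/2 - s^2/2 + 9*s + 5 is on top; that piece has area ∫[0,3] (-3*s^3/2 + 3*s^2/2 + 9*s) ds = 189/8.
Total enclosed area = 8 + 189/8 = 253/8.

253/8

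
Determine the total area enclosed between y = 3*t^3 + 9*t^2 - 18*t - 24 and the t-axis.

The curve meets the t-axis where 3*t^3 + 9*t^2 - 18*t - 24 = 0, i.e. 3*(t - 2)*(t + 1)*(t + 4) = 0, at t = -4, -1, 2.
On [-4, -1] the curve lies above the axis; ∫[-4,-1] (3*t^3 + 9*t^2 - 18*t - 24) dt = 243/4, giving area 243/4.
On [-1, 2] the curve lies below the axis; ∫[-1,2] (3*t^3 + 9*t^2 - 18*t - 24) dt = -243/4, giving area 243/4.
Total area = 243/4 + 243/4 = 243/2.

243/2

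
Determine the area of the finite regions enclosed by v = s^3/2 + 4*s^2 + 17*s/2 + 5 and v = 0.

Set the curves equal: s^3/2 + 4*s^2 + 17*s/2 + 5 = 0, so s^3/2 + 4*s^2 + 17*s/2 + 5 = 0, which factors as (s + 1)*(s + 2)*(s + 5)/2 = 0. The curves meet at s = -5, -2, -1.
On [-5, -2], v = s^3/2 + 4*s^2 + 17*s/2 + 5 is on top; that piece has area ∫[-5,-2] (s^3/2 + 4*s^2 + 17*s/2 + 5) ds = 45/8.
On [-2, -1], v = 0 is on top; that piece has area ∫[-2,-1] (-(s^3/2 + 4*s^2 + 17*s/2 + 5)) ds = 7/24.
Total enclosed area = 45/8 + 7/24 = 71/12.

71/12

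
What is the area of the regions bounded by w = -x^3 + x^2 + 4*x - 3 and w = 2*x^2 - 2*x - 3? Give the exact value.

253/12

Set the curves equal: -x^3 + x^2 + 4*x - 3 = 2*x^2 - 2*x - 3, so -x^3 - x^2 + 6*x = 0, which factors as -x*(x - 2)*(x + 3) = 0. The curves meet at x = -3, 0, 2.
On [-3, 0], w = 2*x^2 - 2*x - 3 is on top; that piece has area ∫[-3,0] (-(-x^3 - x^2 + 6*x)) dx = 63/4.
On [0, 2], w = -x^3 + x^2 + 4*x - 3 is on top; that piece has area ∫[0,2] (-x^3 - x^2 + 6*x) dx = 16/3.
Total enclosed area = 63/4 + 16/3 = 253/12.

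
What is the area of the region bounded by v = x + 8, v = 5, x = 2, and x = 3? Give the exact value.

11/2

On [2, 3], (x + 8) - (5) = x + 3 is ≥ 0 throughout, so the area is a single integral of |x + 3|.
∫[2,3] (x + 3) dx = 11/2.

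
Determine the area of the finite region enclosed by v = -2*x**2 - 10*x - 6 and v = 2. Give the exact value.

9

Set the curves equal: -2*x**2 - 10*x - 6 = 2, so -2*x**2 - 10*x - 8 = 0, which factors as -2*(x + 1)*(x + 4) = 0. The curves meet at x = -4, -1.
On [-4, -1], v = -2*x**2 - 10*x - 6 is on top; that piece has area ∫[-4,-1] (-2*x**2 - 10*x - 8) dx = 9.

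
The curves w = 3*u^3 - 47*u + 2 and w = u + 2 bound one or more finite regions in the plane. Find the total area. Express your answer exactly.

384

Set the curves equal: 3*u^3 - 47*u + 2 = u + 2, so 3*u^3 - 48*u = 0, which factors as 3*u*(u - 4)*(u + 4) = 0. The curves meet at u = -4, 0, 4.
On [-4, 0], w = 3*u^3 - 47*u + 2 is on top; that piece has area ∫[-4,0] (3*u^3 - 48*u) du = 192.
On [0, 4], w = u + 2 is on top; that piece has area ∫[0,4] (-(3*u^3 - 48*u)) du = 192.
Total enclosed area = 192 + 192 = 384.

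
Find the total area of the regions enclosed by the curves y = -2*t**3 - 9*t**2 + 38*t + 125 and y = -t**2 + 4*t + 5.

Set the curves equal: -2*t**3 - 9*t**2 + 38*t + 125 = -t**2 + 4*t + 5, so -2*t**3 - 8*t**2 + 34*t + 120 = 0, which factors as -2*(t - 4)*(t + 3)*(t + 5) = 0. The curves meet at t = -5, -3, 4.
On [-5, -3], y = -t**2 + 4*t + 5 is on top; that piece has area ∫[-5,-3] (-(-2*t**3 - 8*t**2 + 34*t + 120)) dt = 64/3.
On [-3, 4], y = -2*t**3 - 9*t**2 + 38*t + 125 is on top; that piece has area ∫[-3,4] (-2*t**3 - 8*t**2 + 34*t + 120) dt = 3773/6.
Total enclosed area = 64/3 + 3773/6 = 3901/6.

3901/6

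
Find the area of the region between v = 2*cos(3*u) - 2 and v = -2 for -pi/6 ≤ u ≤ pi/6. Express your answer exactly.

On [-pi/6, pi/6], (2*cos(3*u) - 2) - (-2) = 2*cos(3*u) is ≥ 0 throughout, so the area is a single integral of |2*cos(3*u)|.
∫[-pi/6,pi/6] (2*cos(3*u)) du = 4/3.

4/3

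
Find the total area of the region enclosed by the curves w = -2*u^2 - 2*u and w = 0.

Set the curves equal: -2*u^2 - 2*u = 0, so -2*u^2 - 2*u = 0, which factors as -2*u*(u + 1) = 0. The curves meet at u = -1, 0.
On [-1, 0], w = -2*u^2 - 2*u is on top; that piece has area ∫[-1,0] (-2*u^2 - 2*u) du = 1/3.

1/3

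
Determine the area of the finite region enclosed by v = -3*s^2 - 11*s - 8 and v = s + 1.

4

Set the curves equal: -3*s^2 - 11*s - 8 = s + 1, so -3*s^2 - 12*s - 9 = 0, which factors as -3*(s + 1)*(s + 3) = 0. The curves meet at s = -3, -1.
On [-3, -1], v = -3*s^2 - 11*s - 8 is on top; that piece has area ∫[-3,-1] (-3*s^2 - 12*s - 9) ds = 4.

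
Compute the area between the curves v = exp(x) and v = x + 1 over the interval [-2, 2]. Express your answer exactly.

-4 - exp(-2) + exp(2)

On [-2, 2], (exp(x)) - (x + 1) = -x + exp(x) - 1 is ≥ 0 throughout, so the area is a single integral of |-x + exp(x) - 1|.
∫[-2,2] (-x + exp(x) - 1) dx = -4 - exp(-2) + exp(2).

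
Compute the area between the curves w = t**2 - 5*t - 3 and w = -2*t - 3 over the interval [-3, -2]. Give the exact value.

On [-3, -2], (t**2 - 5*t - 3) - (-2*t - 3) = t**2 - 3*t is ≥ 0 throughout, so the area is a single integral of |t**2 - 3*t|.
∫[-3,-2] (t**2 - 3*t) dt = 83/6.

83/6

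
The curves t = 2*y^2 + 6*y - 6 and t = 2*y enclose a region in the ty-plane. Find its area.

64/3

Both boundary curves give t as a function of y, so integrate with respect to y. Setting them equal: 2*y^2 + 4*y - 6 = 0, i.e. 2*(y - 1)*(y + 3) = 0, so they meet at y = -3, 1.
For y in [-3, 1], t = 2*y^2 + 6*y - 6 is on the left; area = ∫[-3,1] (-(2*y^2 + 4*y - 6)) dy = 64/3.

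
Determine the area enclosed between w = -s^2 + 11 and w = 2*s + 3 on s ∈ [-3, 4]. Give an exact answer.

The difference (-s^2 + 11) - (2*s + 3) = -s^2 - 2*s + 8 changes sign at s = 2 inside [-3, 4], so split the integral there.
∫[-3,2] (-s^2 - 2*s + 8) ds = 100/3.
∫[2,4] (-s^2 - 2*s + 8) ds = -44/3; the area of that piece is 44/3.
Total area = 100/3 + 44/3 = 48.

48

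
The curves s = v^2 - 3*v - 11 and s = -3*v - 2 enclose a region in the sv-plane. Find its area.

Both boundary curves give s as a function of v, so integrate with respect to v. Setting them equal: v^2 - 9 = 0, i.e. (v - 3)*(v + 3) = 0, so they meet at v = -3, 3.
For v in [-3, 3], s = v^2 - 3*v - 11 is on the left; area = ∫[-3,3] (-(v^2 - 9)) dv = 36.

36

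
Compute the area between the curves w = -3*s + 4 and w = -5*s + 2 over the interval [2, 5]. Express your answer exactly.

On [2, 5], (-3*s + 4) - (-5*s + 2) = 2*s + 2 is ≥ 0 throughout, so the area is a single integral of |2*s + 2|.
∫[2,5] (2*s + 2) ds = 27.

27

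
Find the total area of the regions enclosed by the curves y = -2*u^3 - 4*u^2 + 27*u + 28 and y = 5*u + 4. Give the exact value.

Set the curves equal: -2*u^3 - 4*u^2 + 27*u + 28 = 5*u + 4, so -2*u^3 - 4*u^2 + 22*u + 24 = 0, which factors as -2*(u - 3)*(u + 1)*(u + 4) = 0. The curves meet at u = -4, -1, 3.
On [-4, -1], y = 5*u + 4 is on top; that piece has area ∫[-4,-1] (-(-2*u^3 - 4*u^2 + 22*u + 24)) du = 99/2.
On [-1, 3], y = -2*u^3 - 4*u^2 + 27*u + 28 is on top; that piece has area ∫[-1,3] (-2*u^3 - 4*u^2 + 22*u + 24) du = 320/3.
Total enclosed area = 99/2 + 320/3 = 937/6.

937/6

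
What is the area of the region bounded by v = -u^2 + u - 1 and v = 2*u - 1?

Set the curves equal: -u^2 + u - 1 = 2*u - 1, so -u^2 - u = 0, which factors as -u*(u + 1) = 0. The curves meet at u = -1, 0.
On [-1, 0], v = -u^2 + u - 1 is on top; that piece has area ∫[-1,0] (-u^2 - u) du = 1/6.

1/6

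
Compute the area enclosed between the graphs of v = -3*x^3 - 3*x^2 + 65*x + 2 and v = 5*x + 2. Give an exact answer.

2521/4

Set the curves equal: -3*x^3 - 3*x^2 + 65*x + 2 = 5*x + 2, so -3*x^3 - 3*x^2 + 60*x = 0, which factors as -3*x*(x - 4)*(x + 5) = 0. The curves meet at x = -5, 0, 4.
On [-5, 0], v = 5*x + 2 is on top; that piece has area ∫[-5,0] (-(-3*x^3 - 3*x^2 + 60*x)) dx = 1625/4.
On [0, 4], v = -3*x^3 - 3*x^2 + 65*x + 2 is on top; that piece has area ∫[0,4] (-3*x^3 - 3*x^2 + 60*x) dx = 224.
Total enclosed area = 1625/4 + 224 = 2521/4.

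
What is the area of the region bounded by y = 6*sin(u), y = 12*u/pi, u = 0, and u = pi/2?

On [0, pi/2], (6*sin(u)) - (12*u/pi) = -12*u/pi + 6*sin(u) is ≥ 0 throughout, so the area is a single integral of |-12*u/pi + 6*sin(u)|.
∫[0,pi/2] (-12*u/pi + 6*sin(u)) du = 6 - 3*pi/2.

6 - 3*pi/2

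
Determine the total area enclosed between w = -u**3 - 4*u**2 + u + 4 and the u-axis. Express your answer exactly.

The curve meets the u-axis where -u**3 - 4*u**2 + u + 4 = 0, i.e. -(u - 1)*(u + 1)*(u + 4) = 0, at u = -4, -1, 1.
On [-4, -1] the curve lies below the axis; ∫[-4,-1] (-u**3 - 4*u**2 + u + 4) du = -63/4, giving area 63/4.
On [-1, 1] the curve lies above the axis; ∫[-1,1] (-u**3 - 4*u**2 + u + 4) du = 16/3, giving area 16/3.
Total area = 63/4 + 16/3 = 253/12.

253/12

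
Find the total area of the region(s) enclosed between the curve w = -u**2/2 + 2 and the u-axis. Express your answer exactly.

16/3

The curve meets the u-axis where -u**2/2 + 2 = 0, i.e. -(u - 2)*(u + 2)/2 = 0, at u = -2, 2.
On [-2, 2] the curve lies above the axis; ∫[-2,2] (-u**2/2 + 2) du = 16/3, giving area 16/3.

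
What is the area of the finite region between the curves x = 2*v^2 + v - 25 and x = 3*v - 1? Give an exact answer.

343/3

Both boundary curves give x as a function of v, so integrate with respect to v. Setting them equal: 2*v^2 - 2*v - 24 = 0, i.e. 2*(v - 4)*(v + 3) = 0, so they meet at v = -3, 4.
For v in [-3, 4], x = 2*v^2 + v - 25 is on the left; area = ∫[-3,4] (-(2*v^2 - 2*v - 24)) dv = 343/3.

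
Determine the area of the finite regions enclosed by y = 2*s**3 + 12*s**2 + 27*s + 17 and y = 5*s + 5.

Set the curves equal: 2*s**3 + 12*s**2 + 27*s + 17 = 5*s + 5, so 2*s**3 + 12*s**2 + 22*s + 12 = 0, which factors as 2*(s + 1)*(s + 2)*(s + 3) = 0. The curves meet at s = -3, -2, -1.
On [-3, -2], y = 2*s**3 + 12*s**2 + 27*s + 17 is on top; that piece has area ∫[-3,-2] (2*s**3 + 12*s**2 + 22*s + 12) ds = 1/2.
On [-2, -1], y = 5*s + 5 is on top; that piece has area ∫[-2,-1] (-(2*s**3 + 12*s**2 + 22*s + 12)) ds = 1/2.
Total enclosed area = 1/2 + 1/2 = 1.

1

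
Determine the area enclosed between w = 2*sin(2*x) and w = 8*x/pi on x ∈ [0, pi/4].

On [0, pi/4], (2*sin(2*x)) - (8*x/pi) = -8*x/pi + 2*sin(2*x) is ≥ 0 throughout, so the area is a single integral of |-8*x/pi + 2*sin(2*x)|.
∫[0,pi/4] (-8*x/pi + 2*sin(2*x)) dx = 1 - pi/4.

1 - pi/4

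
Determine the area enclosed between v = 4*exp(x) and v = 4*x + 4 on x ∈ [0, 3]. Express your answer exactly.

-34 + 4*exp(3)

On [0, 3], (4*exp(x)) - (4*x + 4) = -4*x + 4*exp(x) - 4 is ≥ 0 throughout, so the area is a single integral of |-4*x + 4*exp(x) - 4|.
∫[0,3] (-4*x + 4*exp(x) - 4) dx = -34 + 4*exp(3).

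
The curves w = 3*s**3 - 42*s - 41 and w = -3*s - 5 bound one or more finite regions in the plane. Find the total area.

1221/4

Set the curves equal: 3*s**3 - 42*s - 41 = -3*s - 5, so 3*s**3 - 39*s - 36 = 0, which factors as 3*(s - 4)*(s + 1)*(s + 3) = 0. The curves meet at s = -3, -1, 4.
On [-3, -1], w = 3*s**3 - 42*s - 41 is on top; that piece has area ∫[-3,-1] (3*s**3 - 39*s - 36) ds = 24.
On [-1, 4], w = -3*s - 5 is on top; that piece has area ∫[-1,4] (-(3*s**3 - 39*s - 36)) ds = 1125/4.
Total enclosed area = 24 + 1125/4 = 1221/4.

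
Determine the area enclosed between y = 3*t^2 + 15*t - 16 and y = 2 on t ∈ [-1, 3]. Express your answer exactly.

The difference (3*t^2 + 15*t - 16) - (2) = 3*t^2 + 15*t - 18 changes sign at t = 1 inside [-1, 3], so split the integral there.
∫[-1,1] (3*t^2 + 15*t - 18) dt = -34; the area of that piece is 34.
∫[1,3] (3*t^2 + 15*t - 18) dt = 50.
Total area = 34 + 50 = 84.

84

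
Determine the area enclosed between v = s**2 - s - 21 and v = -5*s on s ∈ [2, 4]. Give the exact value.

The difference (s**2 - s - 21) - (-5*s) = s**2 + 4*s - 21 changes sign at s = 3 inside [2, 4], so split the integral there.
∫[2,3] (s**2 + 4*s - 21) ds = -14/3; the area of that piece is 14/3.
∫[3,4] (s**2 + 4*s - 21) ds = 16/3.
Total area = 14/3 + 16/3 = 10.

10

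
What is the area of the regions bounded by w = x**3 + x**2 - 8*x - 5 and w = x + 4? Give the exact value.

148/3

Set the curves equal: x**3 + x**2 - 8*x - 5 = x + 4, so x**3 + x**2 - 9*x - 9 = 0, which factors as (x - 3)*(x + 1)*(x + 3) = 0. The curves meet at x = -3, -1, 3.
On [-3, -1], w = x**3 + x**2 - 8*x - 5 is on top; that piece has area ∫[-3,-1] (x**3 + x**2 - 9*x - 9) dx = 20/3.
On [-1, 3], w = x + 4 is on top; that piece has area ∫[-1,3] (-(x**3 + x**2 - 9*x - 9)) dx = 128/3.
Total enclosed area = 20/3 + 128/3 = 148/3.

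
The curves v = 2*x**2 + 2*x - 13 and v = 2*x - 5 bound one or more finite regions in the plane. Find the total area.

64/3

Set the curves equal: 2*x**2 + 2*x - 13 = 2*x - 5, so 2*x**2 - 8 = 0, which factors as 2*(x - 2)*(x + 2) = 0. The curves meet at x = -2, 2.
On [-2, 2], v = 2*x - 5 is on top; that piece has area ∫[-2,2] (-(2*x**2 - 8)) dx = 64/3.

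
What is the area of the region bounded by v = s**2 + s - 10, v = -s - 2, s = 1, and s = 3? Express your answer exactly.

6

The difference (s**2 + s - 10) - (-s - 2) = s**2 + 2*s - 8 changes sign at s = 2 inside [1, 3], so split the integral there.
∫[1,2] (s**2 + 2*s - 8) ds = -8/3; the area of that piece is 8/3.
∫[2,3] (s**2 + 2*s - 8) ds = 10/3.
Total area = 8/3 + 10/3 = 6.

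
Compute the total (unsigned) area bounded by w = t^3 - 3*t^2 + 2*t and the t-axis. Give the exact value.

1/2

The curve meets the t-axis where t^3 - 3*t^2 + 2*t = 0, i.e. t*(t - 2)*(t - 1) = 0, at t = 0, 1, 2.
On [0, 1] the curve lies above the axis; ∫[0,1] (t^3 - 3*t^2 + 2*t) dt = 1/4, giving area 1/4.
On [1, 2] the curve lies below the axis; ∫[1,2] (t^3 - 3*t^2 + 2*t) dt = -1/4, giving area 1/4.
Total area = 1/4 + 1/4 = 1/2.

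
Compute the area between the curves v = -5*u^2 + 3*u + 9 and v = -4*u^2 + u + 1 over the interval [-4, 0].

24

The difference (-5*u^2 + 3*u + 9) - (-4*u^2 + u + 1) = -u^2 + 2*u + 8 changes sign at u = -2 inside [-4, 0], so split the integral there.
∫[-4,-2] (-u^2 + 2*u + 8) du = -44/3; the area of that piece is 44/3.
∫[-2,0] (-u^2 + 2*u + 8) du = 28/3.
Total area = 44/3 + 28/3 = 24.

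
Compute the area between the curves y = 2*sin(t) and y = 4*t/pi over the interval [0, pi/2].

2 - pi/2

On [0, pi/2], (2*sin(t)) - (4*t/pi) = -4*t/pi + 2*sin(t) is ≥ 0 throughout, so the area is a single integral of |-4*t/pi + 2*sin(t)|.
∫[0,pi/2] (-4*t/pi + 2*sin(t)) dt = 2 - pi/2.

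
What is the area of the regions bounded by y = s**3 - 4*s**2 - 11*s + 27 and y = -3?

863/6

Set the curves equal: s**3 - 4*s**2 - 11*s + 27 = -3, so s**3 - 4*s**2 - 11*s + 30 = 0, which factors as (s - 5)*(s - 2)*(s + 3) = 0. The curves meet at s = -3, 2, 5.
On [-3, 2], y = s**3 - 4*s**2 - 11*s + 27 is on top; that piece has area ∫[-3,2] (s**3 - 4*s**2 - 11*s + 30) ds = 1375/12.
On [2, 5], y = -3 is on top; that piece has area ∫[2,5] (-(s**3 - 4*s**2 - 11*s + 30)) ds = 117/4.
Total enclosed area = 1375/12 + 117/4 = 863/6.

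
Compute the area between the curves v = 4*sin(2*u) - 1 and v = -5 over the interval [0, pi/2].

On [0, pi/2], (4*sin(2*u) - 1) - (-5) = 4*sin(2*u) + 4 is ≥ 0 throughout, so the area is a single integral of |4*sin(2*u) + 4|.
∫[0,pi/2] (4*sin(2*u) + 4) du = 4 + 2*pi.

4 + 2*pi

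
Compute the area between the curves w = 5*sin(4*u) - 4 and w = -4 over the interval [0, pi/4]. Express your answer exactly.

On [0, pi/4], (5*sin(4*u) - 4) - (-4) = 5*sin(4*u) is ≥ 0 throughout, so the area is a single integral of |5*sin(4*u)|.
∫[0,pi/4] (5*sin(4*u)) du = 5/2.

5/2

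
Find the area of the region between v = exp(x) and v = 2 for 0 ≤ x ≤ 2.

The difference (exp(x)) - (2) = exp(x) - 2 changes sign at x = log(2) inside [0, 2], so split the integral there.
∫[0,log(2)] (exp(x) - 2) dx = 1 - log(4); the area of that piece is -1 + log(4).
∫[log(2),2] (exp(x) - 2) dx = -6 + 2*log(2) + exp(2).
Total area = (-1 + log(4)) + (-6 + 2*log(2) + exp(2)) = -7 + 4*log(2) + exp(2).

-7 + 4*log(2) + exp(2)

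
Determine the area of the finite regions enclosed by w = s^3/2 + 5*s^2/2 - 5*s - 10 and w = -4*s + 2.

Set the curves equal: s^3/2 + 5*s^2/2 - 5*s - 10 = -4*s + 2, so s^3/2 + 5*s^2/2 - s - 12 = 0, which factors as (s - 2)*(s + 3)*(s + 4)/2 = 0. The curves meet at s = -4, -3, 2.
On [-4, -3], w = s^3/2 + 5*s^2/2 - 5*s - 10 is on top; that piece has area ∫[-4,-3] (s^3/2 + 5*s^2/2 - s - 12) ds = 11/24.
On [-3, 2], w = -4*s + 2 is on top; that piece has area ∫[-3,2] (-(s^3/2 + 5*s^2/2 - s - 12)) ds = 875/24.
Total enclosed area = 11/24 + 875/24 = 443/12.

443/12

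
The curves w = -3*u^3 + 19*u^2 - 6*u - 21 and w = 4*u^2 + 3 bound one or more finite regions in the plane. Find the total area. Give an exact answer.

253/4

Set the curves equal: -3*u^3 + 19*u^2 - 6*u - 21 = 4*u^2 + 3, so -3*u^3 + 15*u^2 - 6*u - 24 = 0, which factors as -3*(u - 4)*(u - 2)*(u + 1) = 0. The curves meet at u = -1, 2, 4.
On [-1, 2], w = 4*u^2 + 3 is on top; that piece has area ∫[-1,2] (-(-3*u^3 + 15*u^2 - 6*u - 24)) du = 189/4.
On [2, 4], w = -3*u^3 + 19*u^2 - 6*u - 21 is on top; that piece has area ∫[2,4] (-3*u^3 + 15*u^2 - 6*u - 24) du = 16.
Total enclosed area = 189/4 + 16 = 253/4.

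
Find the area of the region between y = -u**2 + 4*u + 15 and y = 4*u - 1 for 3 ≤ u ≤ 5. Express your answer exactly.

8

The difference (-u**2 + 4*u + 15) - (4*u - 1) = -u**2 + 16 changes sign at u = 4 inside [3, 5], so split the integral there.
∫[3,4] (-u**2 + 16) du = 11/3.
∫[4,5] (-u**2 + 16) du = -13/3; the area of that piece is 13/3.
Total area = 11/3 + 13/3 = 8.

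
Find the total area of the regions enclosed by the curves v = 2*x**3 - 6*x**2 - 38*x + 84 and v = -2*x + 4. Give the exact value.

Set the curves equal: 2*x**3 - 6*x**2 - 38*x + 84 = -2*x + 4, so 2*x**3 - 6*x**2 - 36*x + 80 = 0, which factors as 2*(x - 5)*(x - 2)*(x + 4) = 0. The curves meet at x = -4, 2, 5.
On [-4, 2], v = 2*x**3 - 6*x**2 - 38*x + 84 is on top; that piece has area ∫[-4,2] (2*x**3 - 6*x**2 - 36*x + 80) dx = 432.
On [2, 5], v = -2*x + 4 is on top; that piece has area ∫[2,5] (-(2*x**3 - 6*x**2 - 36*x + 80)) dx = 135/2.
Total enclosed area = 432 + 135/2 = 999/2.

999/2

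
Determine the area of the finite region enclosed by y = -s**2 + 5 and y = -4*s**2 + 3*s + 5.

1/2

Set the curves equal: -s**2 + 5 = -4*s**2 + 3*s + 5, so 3*s**2 - 3*s = 0, which factors as 3*s*(s - 1) = 0. The curves meet at s = 0, 1.
On [0, 1], y = -4*s**2 + 3*s + 5 is on top; that piece has area ∫[0,1] (-(3*s**2 - 3*s)) ds = 1/2.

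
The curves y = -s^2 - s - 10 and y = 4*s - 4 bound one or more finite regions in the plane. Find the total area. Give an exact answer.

Set the curves equal: -s^2 - s - 10 = 4*s - 4, so -s^2 - 5*s - 6 = 0, which factors as -(s + 2)*(s + 3) = 0. The curves meet at s = -3, -2.
On [-3, -2], y = -s^2 - s - 10 is on top; that piece has area ∫[-3,-2] (-s^2 - 5*s - 6) ds = 1/6.

1/6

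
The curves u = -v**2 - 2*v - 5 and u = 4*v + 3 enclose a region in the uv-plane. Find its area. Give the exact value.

4/3

Both boundary curves give u as a function of v, so integrate with respect to v. Setting them equal: -v**2 - 6*v - 8 = 0, i.e. -(v + 2)*(v + 4) = 0, so they meet at v = -4, -2.
For v in [-4, -2], u = -v**2 - 2*v - 5 is on the right; area = ∫[-4,-2] (-v**2 - 6*v - 8) dv = 4/3.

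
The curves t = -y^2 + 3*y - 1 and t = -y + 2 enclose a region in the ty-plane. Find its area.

Both boundary curves give t as a function of y, so integrate with respect to y. Setting them equal: -y^2 + 4*y - 3 = 0, i.e. -(y - 3)*(y - 1) = 0, so they meet at y = 1, 3.
For y in [1, 3], t = -y^2 + 3*y - 1 is on the right; area = ∫[1,3] (-y^2 + 4*y - 3) dy = 4/3.

4/3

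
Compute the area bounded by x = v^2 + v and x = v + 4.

32/3

Both boundary curves give x as a function of v, so integrate with respect to v. Setting them equal: v^2 - 4 = 0, i.e. (v - 2)*(v + 2) = 0, so they meet at v = -2, 2.
For v in [-2, 2], x = v^2 + v is on the left; area = ∫[-2,2] (-(v^2 - 4)) dv = 32/3.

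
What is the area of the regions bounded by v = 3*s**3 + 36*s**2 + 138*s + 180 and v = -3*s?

Set the curves equal: 3*s**3 + 36*s**2 + 138*s + 180 = -3*s, so 3*s**3 + 36*s**2 + 141*s + 180 = 0, which factors as 3*(s + 3)*(s + 4)*(s + 5) = 0. The curves meet at s = -5, -4, -3.
On [-5, -4], v = 3*s**3 + 36*s**2 + 138*s + 180 is on top; that piece has area ∫[-5,-4] (3*s**3 + 36*s**2 + 141*s + 180) ds = 3/4.
On [-4, -3], v = -3*s is on top; that piece has area ∫[-4,-3] (-(3*s**3 + 36*s**2 + 141*s + 180)) ds = 3/4.
Total enclosed area = 3/4 + 3/4 = 3/2.

3/2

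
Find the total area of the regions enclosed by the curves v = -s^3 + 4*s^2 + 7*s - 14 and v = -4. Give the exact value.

937/12

Set the curves equal: -s^3 + 4*s^2 + 7*s - 14 = -4, so -s^3 + 4*s^2 + 7*s - 10 = 0, which factors as -(s - 5)*(s - 1)*(s + 2) = 0. The curves meet at s = -2, 1, 5.
On [-2, 1], v = -4 is on top; that piece has area ∫[-2,1] (-(-s^3 + 4*s^2 + 7*s - 10)) ds = 99/4.
On [1, 5], v = -s^3 + 4*s^2 + 7*s - 14 is on top; that piece has area ∫[1,5] (-s^3 + 4*s^2 + 7*s - 10) ds = 160/3.
Total enclosed area = 99/4 + 160/3 = 937/12.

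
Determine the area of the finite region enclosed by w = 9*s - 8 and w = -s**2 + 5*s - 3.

Set the curves equal: 9*s - 8 = -s**2 + 5*s - 3, so s**2 + 4*s - 5 = 0, which factors as (s - 1)*(s + 5) = 0. The curves meet at s = -5, 1.
On [-5, 1], w = -s**2 + 5*s - 3 is on top; that piece has area ∫[-5,1] (-(s**2 + 4*s - 5)) ds = 36.

36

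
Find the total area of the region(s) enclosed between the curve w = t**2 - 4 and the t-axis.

32/3

The curve meets the t-axis where t**2 - 4 = 0, i.e. (t - 2)*(t + 2) = 0, at t = -2, 2.
On [-2, 2] the curve lies below the axis; ∫[-2,2] (t**2 - 4) dt = -32/3, giving area 32/3.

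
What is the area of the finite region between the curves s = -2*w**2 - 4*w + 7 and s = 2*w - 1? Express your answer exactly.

125/3

Both boundary curves give s as a function of w, so integrate with respect to w. Setting them equal: -2*w**2 - 6*w + 8 = 0, i.e. -2*(w - 1)*(w + 4) = 0, so they meet at w = -4, 1.
For w in [-4, 1], s = -2*w**2 - 4*w + 7 is on the right; area = ∫[-4,1] (-2*w**2 - 6*w + 8) dw = 125/3.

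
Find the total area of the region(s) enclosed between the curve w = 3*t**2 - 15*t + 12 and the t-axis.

The curve meets the t-axis where 3*t**2 - 15*t + 12 = 0, i.e. 3*(t - 4)*(t - 1) = 0, at t = 1, 4.
On [1, 4] the curve lies below the axis; ∫[1,4] (3*t**2 - 15*t + 12) dt = -27/2, giving area 27/2.

27/2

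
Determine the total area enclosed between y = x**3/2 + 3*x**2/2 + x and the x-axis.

The curve meets the x-axis where x**3/2 + 3*x**2/2 + x = 0, i.e. x*(x + 1)*(x + 2)/2 = 0, at x = -2, -1, 0.
On [-2, -1] the curve lies above the axis; ∫[-2,-1] (x**3/2 + 3*x**2/2 + x) dx = 1/8, giving area 1/8.
On [-1, 0] the curve lies below the axis; ∫[-1,0] (x**3/2 + 3*x**2/2 + x) dx = -1/8, giving area 1/8.
Total area = 1/8 + 1/8 = 1/4.

1/4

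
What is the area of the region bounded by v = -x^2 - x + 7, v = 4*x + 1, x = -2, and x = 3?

The difference (-x^2 - x + 7) - (4*x + 1) = -x^2 - 5*x + 6 changes sign at x = 1 inside [-2, 3], so split the integral there.
∫[-2,1] (-x^2 - 5*x + 6) dx = 45/2.
∫[1,3] (-x^2 - 5*x + 6) dx = -50/3; the area of that piece is 50/3.
Total area = 45/2 + 50/3 = 235/6.

235/6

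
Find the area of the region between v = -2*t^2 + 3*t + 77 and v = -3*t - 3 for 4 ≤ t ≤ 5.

On [4, 5], (-2*t^2 + 3*t + 77) - (-3*t - 3) = -2*t^2 + 6*t + 80 is ≥ 0 throughout, so the area is a single integral of |-2*t^2 + 6*t + 80|.
∫[4,5] (-2*t^2 + 6*t + 80) dt = 199/3.

199/3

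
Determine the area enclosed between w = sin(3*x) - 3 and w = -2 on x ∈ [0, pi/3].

On [0, pi/3], (sin(3*x) - 3) - (-2) = sin(3*x) - 1 is ≤ 0 throughout, so the area is a single integral of |sin(3*x) - 1|.
∫[0,pi/3] (sin(3*x) - 1) dx = 2/3 - pi/3; the area of that piece is -2/3 + pi/3.

-2/3 + pi/3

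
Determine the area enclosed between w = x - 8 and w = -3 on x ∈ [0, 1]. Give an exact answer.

9/2

On [0, 1], (x - 8) - (-3) = x - 5 is ≤ 0 throughout, so the area is a single integral of |x - 5|.
∫[0,1] (x - 5) dx = -9/2; the area of that piece is 9/2.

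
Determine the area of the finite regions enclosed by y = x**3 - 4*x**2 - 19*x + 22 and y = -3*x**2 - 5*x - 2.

Set the curves equal: x**3 - 4*x**2 - 19*x + 22 = -3*x**2 - 5*x - 2, so x**3 - x**2 - 14*x + 24 = 0, which factors as (x - 3)*(x - 2)*(x + 4) = 0. The curves meet at x = -4, 2, 3.
On [-4, 2], y = x**3 - 4*x**2 - 19*x + 22 is on top; that piece has area ∫[-4,2] (x**3 - x**2 - 14*x + 24) dx = 144.
On [2, 3], y = -3*x**2 - 5*x - 2 is on top; that piece has area ∫[2,3] (-(x**3 - x**2 - 14*x + 24)) dx = 13/12.
Total enclosed area = 144 + 13/12 = 1741/12.

1741/12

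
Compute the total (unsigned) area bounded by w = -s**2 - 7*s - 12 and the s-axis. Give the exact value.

The curve meets the s-axis where -s**2 - 7*s - 12 = 0, i.e. -(s + 3)*(s + 4) = 0, at s = -4, -3.
On [-4, -3] the curve lies above the axis; ∫[-4,-3] (-s**2 - 7*s - 12) ds = 1/6, giving area 1/6.

1/6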